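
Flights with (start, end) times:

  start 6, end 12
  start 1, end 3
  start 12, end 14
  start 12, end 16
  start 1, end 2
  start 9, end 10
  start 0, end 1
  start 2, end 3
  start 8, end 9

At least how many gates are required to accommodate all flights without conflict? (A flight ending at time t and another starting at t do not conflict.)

Count concurrent intervals with a sweep; the peak is the room count.
Events (time:±→running): 0:+→1 1:-→0 1:+→1 1:+→2 … peak 2.

2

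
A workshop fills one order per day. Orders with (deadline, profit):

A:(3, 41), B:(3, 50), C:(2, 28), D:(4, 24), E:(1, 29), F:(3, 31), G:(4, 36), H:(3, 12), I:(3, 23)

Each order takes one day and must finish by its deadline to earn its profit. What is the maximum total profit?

158

Profit order: B=50 A=41 G=36 F=31 E=29 C=28 D=24 I=23 H=12
Assign: B→slot 3, A→slot 2, G→slot 4, F→slot 1, E skipped, C skipped, D skipped, I skipped, H skipped.
Slots: [1:F] [2:A] [3:B] [4:G]
Profit = 31 + 41 + 50 + 36 = 158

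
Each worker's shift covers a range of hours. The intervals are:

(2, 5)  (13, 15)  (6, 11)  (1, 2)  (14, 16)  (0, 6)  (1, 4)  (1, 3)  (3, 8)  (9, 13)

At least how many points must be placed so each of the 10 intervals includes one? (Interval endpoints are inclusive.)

Sorted: [1,2] [1,3] [1,4] [2,5] [0,6] [3,8] [6,11] [9,13] [13,15] [14,16]
{[1,2],[1,3],[1,4],[2,5],[0,6]} hit by 2; {[3,8],[6,11]} hit by 8; {[9,13],[13,15]} hit by 13; {[14,16]} hit by 16.
Points: 2, 8, 13, 16 (4 total).

4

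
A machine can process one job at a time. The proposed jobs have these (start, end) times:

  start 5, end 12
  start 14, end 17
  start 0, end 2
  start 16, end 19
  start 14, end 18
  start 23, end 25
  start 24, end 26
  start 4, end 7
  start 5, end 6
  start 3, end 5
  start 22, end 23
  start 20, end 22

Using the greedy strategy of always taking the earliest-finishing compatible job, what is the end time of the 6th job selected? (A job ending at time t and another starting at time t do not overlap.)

Order by finish time; keep every interval that doesn't clash with the previous kept one.
Sorted by end: (0,2)  (3,5)  (5,6)  (4,7)  (5,12)  (14,17)  (14,18)  (16,19)  (20,22)  (22,23)  (23,25)  (24,26)
take (0,2); take (3,5); take (5,6); skip (5,12); take (14,17); take (20,22); take (22,23); take (23,25).
Selected: (0,2) (3,5) (5,6) (14,17) (20,22) (22,23) (23,25)

23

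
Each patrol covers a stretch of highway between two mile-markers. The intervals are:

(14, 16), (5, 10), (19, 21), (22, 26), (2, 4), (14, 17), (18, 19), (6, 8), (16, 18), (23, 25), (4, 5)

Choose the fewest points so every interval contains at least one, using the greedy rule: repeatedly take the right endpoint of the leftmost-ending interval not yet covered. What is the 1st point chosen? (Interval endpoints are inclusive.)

Sort by right endpoint; whenever an interval is uncovered, place a point at its right end.
By right end: [2,4]  [4,5]  [6,8]  [5,10]  [14,16]  [14,17]  [16,18]  [18,19]  [19,21]  [23,25]  [22,26]
[2,4] uncovered → point at 4; [6,8] uncovered → point at 8; [14,16] uncovered → point at 16; [18,19] uncovered → point at 19; [23,25] uncovered → point at 25.
Points: 4, 8, 16, 19, 25 (5 total).

4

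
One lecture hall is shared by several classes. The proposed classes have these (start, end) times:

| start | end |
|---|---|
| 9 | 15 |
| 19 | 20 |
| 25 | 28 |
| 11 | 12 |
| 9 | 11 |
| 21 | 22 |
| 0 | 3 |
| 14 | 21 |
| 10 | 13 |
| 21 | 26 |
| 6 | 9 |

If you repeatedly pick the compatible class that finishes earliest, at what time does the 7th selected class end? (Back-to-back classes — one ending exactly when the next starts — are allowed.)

Sorted by end: (0,3)  (6,9)  (9,11)  (11,12)  (10,13)  (9,15)  (19,20)  (14,21)  (21,22)  (21,26)  (25,28)
take (0,3); take (6,9); take (9,11); take (11,12); take (19,20); skip (14,21); take (21,22); take (25,28).
Selected: (0,3) (6,9) (9,11) (11,12) (19,20) (21,22) (25,28)

28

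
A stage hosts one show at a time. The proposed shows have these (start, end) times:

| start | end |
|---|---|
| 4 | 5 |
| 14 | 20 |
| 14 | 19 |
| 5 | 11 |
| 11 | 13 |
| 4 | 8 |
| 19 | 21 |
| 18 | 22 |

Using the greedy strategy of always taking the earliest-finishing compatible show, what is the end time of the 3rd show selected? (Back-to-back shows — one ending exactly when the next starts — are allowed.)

Order by finish time; keep every interval that doesn't clash with the previous kept one.
By end time: (4,5), (4,8), (5,11), (11,13), (14,19), (14,20), (19,21), (18,22).
Pick (4,5); next start ≥ 5 → (5,11); next start ≥ 11 → (11,13); next start ≥ 13 → (14,19); next start ≥ 19 → (19,21).
Selected: (4,5) (5,11) (11,13) (14,19) (19,21)

13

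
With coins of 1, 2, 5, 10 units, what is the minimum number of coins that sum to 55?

6

Use the largest denomination that fits, subtract, and repeat.
55 − 5×10→5 − 1×5→0
Total coins = 5 + 1 = 6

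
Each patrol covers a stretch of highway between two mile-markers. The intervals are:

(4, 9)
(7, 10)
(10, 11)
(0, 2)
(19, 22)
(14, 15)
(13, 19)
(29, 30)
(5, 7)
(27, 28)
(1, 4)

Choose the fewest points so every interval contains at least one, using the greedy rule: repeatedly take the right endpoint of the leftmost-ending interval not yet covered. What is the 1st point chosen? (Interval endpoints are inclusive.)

Sorted: [0,2] [1,4] [5,7] [4,9] [7,10] [10,11] [14,15] [13,19] [19,22] [27,28] [29,30]
{[0,2],[1,4]} hit by 2; {[5,7],[4,9],[7,10]} hit by 7; {[10,11]} hit by 11; {[14,15],[13,19]} hit by 15; {[19,22]} hit by 22; {[27,28]} hit by 28; {[29,30]} hit by 30.
Points: 2, 7, 11, 15, 22, 28, 30 (7 total).

2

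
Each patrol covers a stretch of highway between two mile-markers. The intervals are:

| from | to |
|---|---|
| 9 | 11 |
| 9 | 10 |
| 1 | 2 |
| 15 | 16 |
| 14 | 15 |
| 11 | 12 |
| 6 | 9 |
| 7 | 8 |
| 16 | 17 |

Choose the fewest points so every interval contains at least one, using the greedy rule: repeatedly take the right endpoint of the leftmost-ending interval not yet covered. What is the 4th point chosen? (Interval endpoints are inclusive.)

12

By right end: [1,2]  [7,8]  [6,9]  [9,10]  [9,11]  [11,12]  [14,15]  [15,16]  [16,17]
[1,2] uncovered → point at 2; [7,8] uncovered → point at 8; [9,10] uncovered → point at 10; [11,12] uncovered → point at 12; [14,15] uncovered → point at 15; [16,17] uncovered → point at 17.
Points: 2, 8, 10, 12, 15, 17 (6 total).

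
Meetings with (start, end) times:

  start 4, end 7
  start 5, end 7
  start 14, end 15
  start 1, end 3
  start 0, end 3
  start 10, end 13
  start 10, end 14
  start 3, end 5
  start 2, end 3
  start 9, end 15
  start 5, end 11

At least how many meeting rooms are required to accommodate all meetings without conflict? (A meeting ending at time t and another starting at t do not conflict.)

4

Count concurrent intervals with a sweep; the peak is the room count.
Events (time:±→running): 0:+→1 1:+→2 2:+→3 3:-→2 3:-→1 3:-→0 3:+→1 4:+→2 5:-→1 5:+→2 5:+→3 7:-→2 7:-→1 9:+→2 10:+→3 10:+→4 … peak 4.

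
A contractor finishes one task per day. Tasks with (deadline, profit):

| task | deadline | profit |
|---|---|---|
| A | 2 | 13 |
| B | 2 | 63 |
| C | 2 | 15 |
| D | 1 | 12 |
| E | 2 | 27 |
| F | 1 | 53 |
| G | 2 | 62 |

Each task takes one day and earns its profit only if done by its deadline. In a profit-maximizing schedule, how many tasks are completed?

Take jobs in profit order; each goes to the latest open slot no later than its deadline.
Profit order: B=63 G=62 F=53 E=27 C=15 A=13 D=12
Assign: B→slot 2, G→slot 1, F skipped, E skipped, C skipped, A skipped, D skipped.
Slots: [1:G] [2:B]
2 of 7 scheduled.

2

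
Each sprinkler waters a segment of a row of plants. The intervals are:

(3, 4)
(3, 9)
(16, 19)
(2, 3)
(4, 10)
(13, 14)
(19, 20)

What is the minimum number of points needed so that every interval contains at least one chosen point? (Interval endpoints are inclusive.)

Sort by right endpoint; whenever an interval is uncovered, place a point at its right end.
Sorted: [2,3] [3,4] [3,9] [4,10] [13,14] [16,19] [19,20]
{[2,3],[3,4],[3,9]} hit by 3; {[4,10]} hit by 10; {[13,14]} hit by 14; {[16,19],[19,20]} hit by 19.
Points: 3, 10, 14, 19 (4 total).

4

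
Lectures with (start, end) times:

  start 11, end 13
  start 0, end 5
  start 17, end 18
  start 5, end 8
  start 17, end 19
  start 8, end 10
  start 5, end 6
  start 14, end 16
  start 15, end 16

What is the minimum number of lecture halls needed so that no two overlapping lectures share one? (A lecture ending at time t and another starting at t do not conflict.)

2

The answer is the maximum number of intervals overlapping at any instant.
Events (time:±→running): 0:+→1 5:-→0 5:+→1 5:+→2 … peak 2.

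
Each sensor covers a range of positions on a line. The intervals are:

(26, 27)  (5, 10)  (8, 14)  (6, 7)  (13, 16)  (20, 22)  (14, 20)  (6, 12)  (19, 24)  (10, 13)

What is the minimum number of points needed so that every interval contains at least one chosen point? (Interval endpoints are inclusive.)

Process intervals by earliest right end; each time one isn't hit yet, stab at its right endpoint.
Sorted: [6,7] [5,10] [6,12] [10,13] [8,14] [13,16] [14,20] [20,22] [19,24] [26,27]
{[6,7],[5,10],[6,12]} hit by 7; {[10,13],[8,14],[13,16]} hit by 13; {[14,20],[20,22],[19,24]} hit by 20; {[26,27]} hit by 27.
Points: 7, 13, 20, 27 (4 total).

4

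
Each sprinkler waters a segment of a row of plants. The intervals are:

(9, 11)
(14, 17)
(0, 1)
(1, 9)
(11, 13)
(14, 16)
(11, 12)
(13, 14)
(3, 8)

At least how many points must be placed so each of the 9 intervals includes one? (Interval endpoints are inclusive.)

Sort by right endpoint; whenever an interval is uncovered, place a point at its right end.
By right end: [0,1]  [3,8]  [1,9]  [9,11]  [11,12]  [11,13]  [13,14]  [14,16]  [14,17]
[0,1] uncovered → point at 1; [3,8] uncovered → point at 8; [9,11] uncovered → point at 11; [13,14] uncovered → point at 14.
Points: 1, 8, 11, 14 (4 total).

4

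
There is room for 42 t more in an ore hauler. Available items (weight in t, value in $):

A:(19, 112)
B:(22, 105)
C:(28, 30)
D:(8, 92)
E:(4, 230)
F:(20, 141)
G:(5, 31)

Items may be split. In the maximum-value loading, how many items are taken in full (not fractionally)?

Sort by value per unit weight and fill in that order.
Ratios (sorted): E 57.50, D 11.50, F 7.05, G 6.20, A 5.89, B 4.77, C 1.07
take E (4 @ 230); take D (8 @ 92); take F (20 @ 141); take G (5 @ 31); take 5/19 of A → 29.47. Capacity used 42/42.
4 item(s) taken whole; one partial (take 5/19 of A).

4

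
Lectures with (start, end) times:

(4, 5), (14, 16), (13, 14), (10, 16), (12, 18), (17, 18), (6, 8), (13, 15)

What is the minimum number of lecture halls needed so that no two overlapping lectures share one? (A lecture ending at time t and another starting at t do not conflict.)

Count concurrent intervals with a sweep; the peak is the room count.
Events (time:±→running): 4:+→1 5:-→0 6:+→1 8:-→0 10:+→1 12:+→2 13:+→3 13:+→4 … peak 4.

4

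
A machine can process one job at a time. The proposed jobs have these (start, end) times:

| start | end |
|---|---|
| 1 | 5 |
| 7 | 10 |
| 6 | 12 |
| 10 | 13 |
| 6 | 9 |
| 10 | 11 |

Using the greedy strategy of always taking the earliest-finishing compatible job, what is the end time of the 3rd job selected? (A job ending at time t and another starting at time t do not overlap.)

11

Order by finish time; keep every interval that doesn't clash with the previous kept one.
By end time: (1,5), (6,9), (7,10), (10,11), (6,12), (10,13).
Pick (1,5); next start ≥ 5 → (6,9); next start ≥ 9 → (10,11).
Selected: (1,5) (6,9) (10,11)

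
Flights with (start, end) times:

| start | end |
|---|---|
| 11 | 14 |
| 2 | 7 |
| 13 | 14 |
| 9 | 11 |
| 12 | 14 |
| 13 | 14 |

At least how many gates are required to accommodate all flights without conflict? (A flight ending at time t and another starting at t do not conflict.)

The answer is the maximum number of intervals overlapping at any instant.
Events (time:±→running): 2:+→1 7:-→0 9:+→1 11:-→0 11:+→1 12:+→2 13:+→3 13:+→4 … peak 4.

4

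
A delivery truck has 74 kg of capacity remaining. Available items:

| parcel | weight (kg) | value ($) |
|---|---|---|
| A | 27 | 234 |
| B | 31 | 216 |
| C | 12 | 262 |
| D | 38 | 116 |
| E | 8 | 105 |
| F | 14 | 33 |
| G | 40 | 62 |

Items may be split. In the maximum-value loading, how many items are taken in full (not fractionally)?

Greedy by value/weight ratio, highest first.
Ratios (sorted): C 21.83, E 13.12, A 8.67, B 6.97, D 3.05, F 2.36, G 1.55
take C (12 @ 262); take E (8 @ 105); take A (27 @ 234); take 27/31 of B → 188.13. Capacity used 74/74.
3 item(s) taken whole; one partial (take 27/31 of B).

3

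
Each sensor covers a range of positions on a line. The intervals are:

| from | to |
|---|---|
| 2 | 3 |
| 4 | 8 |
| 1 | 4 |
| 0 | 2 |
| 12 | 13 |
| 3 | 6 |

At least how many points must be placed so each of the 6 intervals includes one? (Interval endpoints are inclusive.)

By right end: [0,2]  [2,3]  [1,4]  [3,6]  [4,8]  [12,13]
[0,2] uncovered → point at 2; [3,6] uncovered → point at 6; [12,13] uncovered → point at 13.
Points: 2, 6, 13 (3 total).

3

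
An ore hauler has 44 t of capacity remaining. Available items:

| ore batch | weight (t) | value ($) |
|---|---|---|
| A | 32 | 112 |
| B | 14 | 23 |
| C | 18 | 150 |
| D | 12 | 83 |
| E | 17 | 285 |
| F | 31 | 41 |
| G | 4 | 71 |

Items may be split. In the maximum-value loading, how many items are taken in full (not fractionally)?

Order: G (71/4=17.75) > E (285/17=16.76) > C (150/18=8.33) > D (83/12=6.92) > A (112/32=3.50) > B (23/14=1.64) > F (41/31=1.32)
Fill: take G (4 @ 71) → take E (17 @ 285) → take C (18 @ 150) → take 5/12 of D → 34.58; 44/44 used.
3 item(s) taken whole; one partial (take 5/12 of D).

3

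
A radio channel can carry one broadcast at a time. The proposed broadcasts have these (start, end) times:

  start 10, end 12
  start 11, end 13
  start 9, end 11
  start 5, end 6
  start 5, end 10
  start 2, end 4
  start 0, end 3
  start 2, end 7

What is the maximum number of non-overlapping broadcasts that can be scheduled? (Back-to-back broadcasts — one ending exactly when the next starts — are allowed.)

4

Sorted by end: (0,3)  (2,4)  (5,6)  (2,7)  (5,10)  (9,11)  (10,12)  (11,13)
take (0,3); skip (2,4); take (5,6); take (9,11); take (11,13).
Selected 4 broadcasts.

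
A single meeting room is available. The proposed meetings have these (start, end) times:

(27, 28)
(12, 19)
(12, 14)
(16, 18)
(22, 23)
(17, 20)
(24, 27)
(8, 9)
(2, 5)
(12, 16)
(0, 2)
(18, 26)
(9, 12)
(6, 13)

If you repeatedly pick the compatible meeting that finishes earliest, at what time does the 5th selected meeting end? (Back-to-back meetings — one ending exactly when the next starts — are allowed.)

14

Order by finish time; keep every interval that doesn't clash with the previous kept one.
By end time: (0,2), (2,5), (8,9), (9,12), (6,13), (12,14), (12,16), (16,18), (12,19), (17,20), (22,23), (18,26), (24,27), (27,28).
Pick (0,2); next start ≥ 2 → (2,5); next start ≥ 5 → (8,9); next start ≥ 9 → (9,12); next start ≥ 12 → (12,14); next start ≥ 14 → (16,18); next start ≥ 18 → (22,23); next start ≥ 23 → (24,27); next start ≥ 27 → (27,28).
Selected: (0,2) (2,5) (8,9) (9,12) (12,14) (16,18) (22,23) (24,27) (27,28)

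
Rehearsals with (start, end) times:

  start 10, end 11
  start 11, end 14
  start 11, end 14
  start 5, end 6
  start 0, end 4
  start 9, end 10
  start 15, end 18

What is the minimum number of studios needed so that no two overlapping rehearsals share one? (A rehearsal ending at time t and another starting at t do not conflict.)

2

The answer is the maximum number of intervals overlapping at any instant.
Events (time:±→running): 0:+→1 4:-→0 5:+→1 6:-→0 9:+→1 10:-→0 10:+→1 11:-→0 11:+→1 11:+→2 … peak 2.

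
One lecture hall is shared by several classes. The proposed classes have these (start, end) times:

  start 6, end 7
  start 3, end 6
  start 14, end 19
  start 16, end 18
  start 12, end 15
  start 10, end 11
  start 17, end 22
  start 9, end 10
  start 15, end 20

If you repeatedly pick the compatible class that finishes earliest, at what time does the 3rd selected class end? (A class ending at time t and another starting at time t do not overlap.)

10

Sort by end time and greedily take each interval whose start is ≥ the last chosen end.
By end time: (3,6), (6,7), (9,10), (10,11), (12,15), (16,18), (14,19), (15,20), (17,22).
Pick (3,6); next start ≥ 6 → (6,7); next start ≥ 7 → (9,10); next start ≥ 10 → (10,11); next start ≥ 11 → (12,15); next start ≥ 15 → (16,18).
Selected: (3,6) (6,7) (9,10) (10,11) (12,15) (16,18)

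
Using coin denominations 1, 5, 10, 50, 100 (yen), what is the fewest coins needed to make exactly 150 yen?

2

Greedy: take as many of the largest coin as possible, then repeat with the remainder.
150 − 1×100→50 − 1×50→0
Total coins = 1 + 1 = 2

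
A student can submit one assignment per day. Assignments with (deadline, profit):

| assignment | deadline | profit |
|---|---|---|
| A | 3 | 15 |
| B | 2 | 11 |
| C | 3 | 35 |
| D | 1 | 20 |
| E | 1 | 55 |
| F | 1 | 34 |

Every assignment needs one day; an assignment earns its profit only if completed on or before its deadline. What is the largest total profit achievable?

105

By profit: E(d1,55), C(d3,35), F(d1,34), D(d1,20), A(d3,15), B(d2,11)
E→slot 1; C→slot 3; F skipped; D skipped; A→slot 2; B skipped.
Profit = 55 + 15 + 35 = 105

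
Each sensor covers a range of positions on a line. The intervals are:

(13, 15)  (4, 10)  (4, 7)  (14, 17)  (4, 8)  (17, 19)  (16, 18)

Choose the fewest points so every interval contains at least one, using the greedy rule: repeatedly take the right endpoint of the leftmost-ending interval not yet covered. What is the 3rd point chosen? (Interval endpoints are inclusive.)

18

Sorted: [4,7] [4,8] [4,10] [13,15] [14,17] [16,18] [17,19]
{[4,7],[4,8],[4,10]} hit by 7; {[13,15],[14,17]} hit by 15; {[16,18],[17,19]} hit by 18.
Points: 7, 15, 18 (3 total).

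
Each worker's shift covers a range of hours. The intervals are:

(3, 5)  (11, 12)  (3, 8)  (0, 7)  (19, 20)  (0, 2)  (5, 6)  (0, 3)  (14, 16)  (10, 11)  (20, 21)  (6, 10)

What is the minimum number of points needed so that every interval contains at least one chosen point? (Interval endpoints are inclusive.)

Sort by right endpoint; whenever an interval is uncovered, place a point at its right end.
By right end: [0,2]  [0,3]  [3,5]  [5,6]  [0,7]  [3,8]  [6,10]  [10,11]  [11,12]  [14,16]  [19,20]  [20,21]
[0,2] uncovered → point at 2; [3,5] uncovered → point at 5; [6,10] uncovered → point at 10; [11,12] uncovered → point at 12; [14,16] uncovered → point at 16; [19,20] uncovered → point at 20.
Points: 2, 5, 10, 12, 16, 20 (6 total).

6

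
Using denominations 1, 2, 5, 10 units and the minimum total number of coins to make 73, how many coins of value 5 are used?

Greedy: take as many of the largest coin as possible, then repeat with the remainder.
73 − 7×10→3 − 1×2→1 − 1×1→0
Count of 5: 0

0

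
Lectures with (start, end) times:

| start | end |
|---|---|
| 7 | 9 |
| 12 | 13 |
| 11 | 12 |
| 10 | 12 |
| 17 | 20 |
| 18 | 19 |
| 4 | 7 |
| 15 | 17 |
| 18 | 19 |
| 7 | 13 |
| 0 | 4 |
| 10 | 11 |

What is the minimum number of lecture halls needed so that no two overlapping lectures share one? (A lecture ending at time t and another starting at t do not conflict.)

starts: [0, 4, 7, 7, 10, 10, 11, 12, 15, 17, 18, 18]
ends:   [4, 7, 9, 11, 12, 12, 13, 13, 17, 19, 19, 20]
s0→1 e4→0 s4→1 e7→0 s7→1 s7→2 e9→1 s10→2 s10→3  — peak 3.

3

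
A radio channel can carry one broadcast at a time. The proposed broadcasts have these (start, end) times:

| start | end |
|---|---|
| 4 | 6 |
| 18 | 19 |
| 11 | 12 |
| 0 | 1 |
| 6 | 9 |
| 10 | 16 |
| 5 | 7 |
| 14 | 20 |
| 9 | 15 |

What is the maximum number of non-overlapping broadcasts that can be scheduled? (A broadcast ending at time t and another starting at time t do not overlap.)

Sort by end time and greedily take each interval whose start is ≥ the last chosen end.
By end time: (0,1), (4,6), (5,7), (6,9), (11,12), (9,15), (10,16), (18,19), (14,20).
Pick (0,1); next start ≥ 1 → (4,6); next start ≥ 6 → (6,9); next start ≥ 9 → (11,12); next start ≥ 12 → (18,19).
Selected 5 broadcasts.

5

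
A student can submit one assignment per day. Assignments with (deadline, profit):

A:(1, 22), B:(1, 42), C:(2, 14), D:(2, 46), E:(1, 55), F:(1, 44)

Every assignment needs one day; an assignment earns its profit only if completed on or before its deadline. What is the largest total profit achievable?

101

Profit order: E=55 D=46 F=44 B=42 A=22 C=14
Assign: E→slot 1, D→slot 2, F skipped, B skipped, A skipped, C skipped.
Slots: [1:E] [2:D]
Profit = 55 + 46 = 101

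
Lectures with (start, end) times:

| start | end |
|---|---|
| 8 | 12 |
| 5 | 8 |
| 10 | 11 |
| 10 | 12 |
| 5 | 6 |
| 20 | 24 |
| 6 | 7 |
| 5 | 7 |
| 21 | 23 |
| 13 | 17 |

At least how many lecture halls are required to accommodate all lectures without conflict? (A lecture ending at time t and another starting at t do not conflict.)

starts: [5, 5, 5, 6, 8, 10, 10, 13, 20, 21]
ends:   [6, 7, 7, 8, 11, 12, 12, 17, 23, 24]
s5→1 s5→2 s5→3  — peak 3.

3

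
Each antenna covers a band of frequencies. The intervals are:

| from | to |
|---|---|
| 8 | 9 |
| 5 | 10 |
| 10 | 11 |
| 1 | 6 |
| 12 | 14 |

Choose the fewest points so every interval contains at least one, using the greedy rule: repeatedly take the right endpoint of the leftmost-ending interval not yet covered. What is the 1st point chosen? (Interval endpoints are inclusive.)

Sort by right endpoint; whenever an interval is uncovered, place a point at its right end.
Sorted: [1,6] [8,9] [5,10] [10,11] [12,14]
{[1,6]} hit by 6; {[8,9],[5,10]} hit by 9; {[10,11]} hit by 11; {[12,14]} hit by 14.
Points: 6, 9, 11, 14 (4 total).

6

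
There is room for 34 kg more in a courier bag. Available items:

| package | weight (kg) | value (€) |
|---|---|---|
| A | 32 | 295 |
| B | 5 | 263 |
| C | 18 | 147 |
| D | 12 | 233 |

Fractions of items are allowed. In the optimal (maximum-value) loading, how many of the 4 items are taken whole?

2

Greedy by value/weight ratio, highest first.
Order: B (263/5=52.60) > D (233/12=19.42) > A (295/32=9.22) > C (147/18=8.17)
Fill: take B (5 @ 263) → take D (12 @ 233) → take 17/32 of A → 156.72; 34/34 used.
2 item(s) taken whole; one partial (take 17/32 of A).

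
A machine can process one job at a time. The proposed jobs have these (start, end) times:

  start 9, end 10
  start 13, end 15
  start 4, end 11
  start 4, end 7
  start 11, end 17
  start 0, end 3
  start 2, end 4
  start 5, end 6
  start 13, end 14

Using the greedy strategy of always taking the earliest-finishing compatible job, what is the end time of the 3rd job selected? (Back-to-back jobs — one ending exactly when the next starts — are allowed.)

Order by finish time; keep every interval that doesn't clash with the previous kept one.
By end time: (0,3), (2,4), (5,6), (4,7), (9,10), (4,11), (13,14), (13,15), (11,17).
Pick (0,3); next start ≥ 3 → (5,6); next start ≥ 6 → (9,10); next start ≥ 10 → (13,14).
Selected: (0,3) (5,6) (9,10) (13,14)

10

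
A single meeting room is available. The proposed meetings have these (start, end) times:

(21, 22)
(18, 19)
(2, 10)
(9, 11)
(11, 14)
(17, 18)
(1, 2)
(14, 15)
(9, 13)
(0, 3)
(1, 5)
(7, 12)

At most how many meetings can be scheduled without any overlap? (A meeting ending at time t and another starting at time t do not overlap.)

7

Order by finish time; keep every interval that doesn't clash with the previous kept one.
Sorted by end: (1,2)  (0,3)  (1,5)  (2,10)  (9,11)  (7,12)  (9,13)  (11,14)  (14,15)  (17,18)  (18,19)  (21,22)
take (1,2); take (2,10); skip (9,11); skip (9,13); take (11,14); take (14,15); take (17,18); take (18,19); take (21,22).
Selected 7 meetings.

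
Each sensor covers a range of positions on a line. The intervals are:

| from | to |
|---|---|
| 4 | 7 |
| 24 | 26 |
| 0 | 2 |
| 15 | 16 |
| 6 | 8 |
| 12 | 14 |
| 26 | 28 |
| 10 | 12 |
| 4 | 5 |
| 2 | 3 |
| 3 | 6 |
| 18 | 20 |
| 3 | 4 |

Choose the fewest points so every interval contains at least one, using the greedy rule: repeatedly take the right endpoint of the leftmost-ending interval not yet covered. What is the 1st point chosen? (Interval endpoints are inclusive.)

Sort by right endpoint; whenever an interval is uncovered, place a point at its right end.
By right end: [0,2]  [2,3]  [3,4]  [4,5]  [3,6]  [4,7]  [6,8]  [10,12]  [12,14]  [15,16]  [18,20]  [24,26]  [26,28]
[0,2] uncovered → point at 2; [3,4] uncovered → point at 4; [6,8] uncovered → point at 8; [10,12] uncovered → point at 12; [15,16] uncovered → point at 16; [18,20] uncovered → point at 20; [24,26] uncovered → point at 26.
Points: 2, 4, 8, 12, 16, 20, 26 (7 total).

2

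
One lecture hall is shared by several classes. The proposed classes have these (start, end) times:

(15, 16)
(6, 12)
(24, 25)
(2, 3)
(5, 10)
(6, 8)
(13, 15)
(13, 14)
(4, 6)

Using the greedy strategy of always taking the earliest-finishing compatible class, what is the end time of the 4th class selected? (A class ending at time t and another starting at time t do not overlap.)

14

Order by finish time; keep every interval that doesn't clash with the previous kept one.
By end time: (2,3), (4,6), (6,8), (5,10), (6,12), (13,14), (13,15), (15,16), (24,25).
Pick (2,3); next start ≥ 3 → (4,6); next start ≥ 6 → (6,8); next start ≥ 8 → (13,14); next start ≥ 14 → (15,16); next start ≥ 16 → (24,25).
Selected: (2,3) (4,6) (6,8) (13,14) (15,16) (24,25)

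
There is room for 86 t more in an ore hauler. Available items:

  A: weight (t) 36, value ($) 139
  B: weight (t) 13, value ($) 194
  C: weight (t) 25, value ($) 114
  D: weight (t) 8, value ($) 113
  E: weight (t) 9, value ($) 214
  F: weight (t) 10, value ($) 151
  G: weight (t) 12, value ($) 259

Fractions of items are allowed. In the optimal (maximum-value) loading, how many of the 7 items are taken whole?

6

Order: E (214/9=23.78) > G (259/12=21.58) > F (151/10=15.10) > B (194/13=14.92) > D (113/8=14.12) > C (114/25=4.56) > A (139/36=3.86)
Fill: take E (9 @ 214) → take G (12 @ 259) → take F (10 @ 151) → take B (13 @ 194) → take D (8 @ 113) → take C (25 @ 114) → take 9/36 of A → 34.75; 86/86 used.
6 item(s) taken whole; one partial (take 9/36 of A).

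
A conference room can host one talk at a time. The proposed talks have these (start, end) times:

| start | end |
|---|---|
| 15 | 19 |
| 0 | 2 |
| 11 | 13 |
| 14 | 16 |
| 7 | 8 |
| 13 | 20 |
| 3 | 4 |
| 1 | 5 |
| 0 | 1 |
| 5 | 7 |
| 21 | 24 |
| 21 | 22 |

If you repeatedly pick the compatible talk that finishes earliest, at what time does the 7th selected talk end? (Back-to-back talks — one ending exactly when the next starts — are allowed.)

By end time: (0,1), (0,2), (3,4), (1,5), (5,7), (7,8), (11,13), (14,16), (15,19), (13,20), (21,22), (21,24).
Pick (0,1); next start ≥ 1 → (3,4); next start ≥ 4 → (5,7); next start ≥ 7 → (7,8); next start ≥ 8 → (11,13); next start ≥ 13 → (14,16); next start ≥ 16 → (21,22).
Selected: (0,1) (3,4) (5,7) (7,8) (11,13) (14,16) (21,22)

22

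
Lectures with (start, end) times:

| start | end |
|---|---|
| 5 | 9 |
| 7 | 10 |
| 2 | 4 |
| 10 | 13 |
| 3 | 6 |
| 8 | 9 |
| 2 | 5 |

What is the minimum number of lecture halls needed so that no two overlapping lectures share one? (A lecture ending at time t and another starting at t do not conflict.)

The answer is the maximum number of intervals overlapping at any instant.
Events (time:±→running): 2:+→1 2:+→2 3:+→3 … peak 3.

3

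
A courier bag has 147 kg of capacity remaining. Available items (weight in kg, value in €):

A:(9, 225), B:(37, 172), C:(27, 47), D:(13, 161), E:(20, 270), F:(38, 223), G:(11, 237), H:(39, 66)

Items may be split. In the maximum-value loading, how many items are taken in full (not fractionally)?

6

Greedy by value/weight ratio, highest first.
Ratios (sorted): A 25.00, G 21.55, E 13.50, D 12.38, F 5.87, B 4.65, C 1.74, H 1.69
take A (9 @ 225); take G (11 @ 237); take E (20 @ 270); take D (13 @ 161); take F (38 @ 223); take B (37 @ 172); take 19/27 of C → 33.07. Capacity used 147/147.
6 item(s) taken whole; one partial (take 19/27 of C).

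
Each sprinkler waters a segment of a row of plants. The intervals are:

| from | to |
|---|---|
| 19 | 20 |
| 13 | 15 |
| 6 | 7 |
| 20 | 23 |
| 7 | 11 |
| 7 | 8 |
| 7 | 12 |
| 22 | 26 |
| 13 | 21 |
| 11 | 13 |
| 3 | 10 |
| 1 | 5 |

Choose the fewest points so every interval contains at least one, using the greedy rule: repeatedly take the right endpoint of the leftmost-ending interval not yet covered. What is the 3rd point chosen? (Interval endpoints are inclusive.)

Sort by right endpoint; whenever an interval is uncovered, place a point at its right end.
By right end: [1,5]  [6,7]  [7,8]  [3,10]  [7,11]  [7,12]  [11,13]  [13,15]  [19,20]  [13,21]  [20,23]  [22,26]
[1,5] uncovered → point at 5; [6,7] uncovered → point at 7; [11,13] uncovered → point at 13; [19,20] uncovered → point at 20; [22,26] uncovered → point at 26.
Points: 5, 7, 13, 20, 26 (5 total).

13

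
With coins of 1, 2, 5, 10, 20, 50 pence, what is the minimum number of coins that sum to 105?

3

Greedy: take as many of the largest coin as possible, then repeat with the remainder.
105 − 2×50→5 − 1×5→0
Total coins = 2 + 1 = 3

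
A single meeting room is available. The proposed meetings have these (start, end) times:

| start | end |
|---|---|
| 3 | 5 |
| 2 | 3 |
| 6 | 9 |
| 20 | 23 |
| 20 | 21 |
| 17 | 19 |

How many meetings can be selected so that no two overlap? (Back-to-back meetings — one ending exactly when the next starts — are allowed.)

Order by finish time; keep every interval that doesn't clash with the previous kept one.
By end time: (2,3), (3,5), (6,9), (17,19), (20,21), (20,23).
Pick (2,3); next start ≥ 3 → (3,5); next start ≥ 5 → (6,9); next start ≥ 9 → (17,19); next start ≥ 19 → (20,21).
Selected 5 meetings.

5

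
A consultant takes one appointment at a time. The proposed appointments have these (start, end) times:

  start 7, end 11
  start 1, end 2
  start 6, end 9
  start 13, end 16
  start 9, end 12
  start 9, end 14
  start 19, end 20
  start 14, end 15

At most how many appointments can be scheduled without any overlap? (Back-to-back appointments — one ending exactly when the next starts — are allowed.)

5

Greedy by earliest finish: after sorting by end time, pick each interval compatible with the last pick.
By end time: (1,2), (6,9), (7,11), (9,12), (9,14), (14,15), (13,16), (19,20).
Pick (1,2); next start ≥ 2 → (6,9); next start ≥ 9 → (9,12); next start ≥ 12 → (14,15); next start ≥ 15 → (19,20).
Selected 5 appointments.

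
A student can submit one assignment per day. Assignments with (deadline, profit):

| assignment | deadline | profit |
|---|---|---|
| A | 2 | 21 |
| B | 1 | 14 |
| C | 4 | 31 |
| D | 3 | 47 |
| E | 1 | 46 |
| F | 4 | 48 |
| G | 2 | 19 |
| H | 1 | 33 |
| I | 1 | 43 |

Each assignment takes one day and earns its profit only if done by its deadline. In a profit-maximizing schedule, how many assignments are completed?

4

By profit: F(d4,48), D(d3,47), E(d1,46), I(d1,43), H(d1,33), C(d4,31), A(d2,21), G(d2,19), B(d1,14)
F→slot 4; D→slot 3; E→slot 1; I skipped; H skipped; C→slot 2; A skipped; G skipped; B skipped.
4 of 9 scheduled.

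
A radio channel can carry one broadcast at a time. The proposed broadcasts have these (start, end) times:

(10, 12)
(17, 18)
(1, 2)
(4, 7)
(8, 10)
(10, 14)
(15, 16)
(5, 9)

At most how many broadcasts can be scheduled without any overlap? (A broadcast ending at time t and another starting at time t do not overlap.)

Order by finish time; keep every interval that doesn't clash with the previous kept one.
By end time: (1,2), (4,7), (5,9), (8,10), (10,12), (10,14), (15,16), (17,18).
Pick (1,2); next start ≥ 2 → (4,7); next start ≥ 7 → (8,10); next start ≥ 10 → (10,12); next start ≥ 12 → (15,16); next start ≥ 16 → (17,18).
Selected 6 broadcasts.

6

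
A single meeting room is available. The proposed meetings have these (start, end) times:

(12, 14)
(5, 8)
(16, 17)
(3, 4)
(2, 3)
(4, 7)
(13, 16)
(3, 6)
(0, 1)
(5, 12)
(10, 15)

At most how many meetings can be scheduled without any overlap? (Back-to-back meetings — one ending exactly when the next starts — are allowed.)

Sort by end time and greedily take each interval whose start is ≥ the last chosen end.
Sorted by end: (0,1)  (2,3)  (3,4)  (3,6)  (4,7)  (5,8)  (5,12)  (12,14)  (10,15)  (13,16)  (16,17)
take (0,1); take (2,3); take (3,4); skip (3,6); take (4,7); skip (5,8); skip (5,12); take (12,14); take (16,17).
Selected 6 meetings.

6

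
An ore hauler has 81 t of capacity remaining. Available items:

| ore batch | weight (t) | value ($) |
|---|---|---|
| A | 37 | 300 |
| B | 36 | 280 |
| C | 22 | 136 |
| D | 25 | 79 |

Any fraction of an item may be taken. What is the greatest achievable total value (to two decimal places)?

629.45

Sort by value per unit weight and fill in that order.
Order: A (300/37=8.11) > B (280/36=7.78) > C (136/22=6.18) > D (79/25=3.16)
Fill: take A (37 @ 300) → take B (36 @ 280) → take 8/22 of C → 49.45; 81/81 used.
Total value = 629.45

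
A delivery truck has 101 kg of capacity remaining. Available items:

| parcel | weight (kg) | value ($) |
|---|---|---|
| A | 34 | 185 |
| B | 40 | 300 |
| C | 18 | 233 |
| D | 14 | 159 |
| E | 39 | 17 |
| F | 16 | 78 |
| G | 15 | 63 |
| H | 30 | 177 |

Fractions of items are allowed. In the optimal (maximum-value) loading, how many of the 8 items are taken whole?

3

Ratios (sorted): C 12.94, D 11.36, B 7.50, H 5.90, A 5.44, F 4.88, G 4.20, E 0.44
take C (18 @ 233); take D (14 @ 159); take B (40 @ 300); take 29/30 of H → 171.10. Capacity used 101/101.
3 item(s) taken whole; one partial (take 29/30 of H).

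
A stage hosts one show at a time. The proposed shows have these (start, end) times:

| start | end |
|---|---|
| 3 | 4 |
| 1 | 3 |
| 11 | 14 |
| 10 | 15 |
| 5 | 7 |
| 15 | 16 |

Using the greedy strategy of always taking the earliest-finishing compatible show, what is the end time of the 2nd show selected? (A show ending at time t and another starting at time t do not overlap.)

4

Order by finish time; keep every interval that doesn't clash with the previous kept one.
Sorted by end: (1,3)  (3,4)  (5,7)  (11,14)  (10,15)  (15,16)
take (1,3); take (3,4); take (5,7); take (11,14); take (15,16).
Selected: (1,3) (3,4) (5,7) (11,14) (15,16)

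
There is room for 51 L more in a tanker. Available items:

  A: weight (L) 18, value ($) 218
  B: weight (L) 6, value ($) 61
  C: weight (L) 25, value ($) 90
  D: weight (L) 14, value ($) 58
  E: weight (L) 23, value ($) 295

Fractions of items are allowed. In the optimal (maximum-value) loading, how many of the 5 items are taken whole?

3

Greedy by value/weight ratio, highest first.
Ratios (sorted): E 12.83, A 12.11, B 10.17, D 4.14, C 3.60
take E (23 @ 295); take A (18 @ 218); take B (6 @ 61); take 4/14 of D → 16.57. Capacity used 51/51.
3 item(s) taken whole; one partial (take 4/14 of D).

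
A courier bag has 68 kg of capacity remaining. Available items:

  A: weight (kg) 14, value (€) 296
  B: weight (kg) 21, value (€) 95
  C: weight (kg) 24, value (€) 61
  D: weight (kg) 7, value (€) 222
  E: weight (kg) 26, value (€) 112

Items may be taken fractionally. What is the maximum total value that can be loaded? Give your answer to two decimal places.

725.00

Sort by value per unit weight and fill in that order.
Order: D (222/7=31.71) > A (296/14=21.14) > B (95/21=4.52) > E (112/26=4.31) > C (61/24=2.54)
Fill: take D (7 @ 222) → take A (14 @ 296) → take B (21 @ 95) → take E (26 @ 112); 68/68 used.
Total value = 725.00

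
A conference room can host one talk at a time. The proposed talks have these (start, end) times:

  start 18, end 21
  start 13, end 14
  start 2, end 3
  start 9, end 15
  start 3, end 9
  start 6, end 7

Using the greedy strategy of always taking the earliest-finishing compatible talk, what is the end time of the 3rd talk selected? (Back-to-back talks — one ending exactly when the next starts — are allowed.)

Greedy by earliest finish: after sorting by end time, pick each interval compatible with the last pick.
By end time: (2,3), (6,7), (3,9), (13,14), (9,15), (18,21).
Pick (2,3); next start ≥ 3 → (6,7); next start ≥ 7 → (13,14); next start ≥ 14 → (18,21).
Selected: (2,3) (6,7) (13,14) (18,21)

14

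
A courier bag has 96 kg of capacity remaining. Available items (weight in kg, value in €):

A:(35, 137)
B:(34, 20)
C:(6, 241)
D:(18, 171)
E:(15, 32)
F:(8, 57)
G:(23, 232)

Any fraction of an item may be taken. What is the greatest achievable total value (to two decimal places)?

850.80

Order: C (241/6=40.17) > G (232/23=10.09) > D (171/18=9.50) > F (57/8=7.12) > A (137/35=3.91) > E (32/15=2.13) > B (20/34=0.59)
Fill: take C (6 @ 241) → take G (23 @ 232) → take D (18 @ 171) → take F (8 @ 57) → take A (35 @ 137) → take 6/15 of E → 12.80; 96/96 used.
Total value = 850.80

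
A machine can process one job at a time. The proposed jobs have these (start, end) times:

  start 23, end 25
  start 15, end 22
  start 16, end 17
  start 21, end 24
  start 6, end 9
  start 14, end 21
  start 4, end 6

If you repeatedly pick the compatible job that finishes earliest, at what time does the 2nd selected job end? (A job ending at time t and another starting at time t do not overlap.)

9

Greedy by earliest finish: after sorting by end time, pick each interval compatible with the last pick.
By end time: (4,6), (6,9), (16,17), (14,21), (15,22), (21,24), (23,25).
Pick (4,6); next start ≥ 6 → (6,9); next start ≥ 9 → (16,17); next start ≥ 17 → (21,24).
Selected: (4,6) (6,9) (16,17) (21,24)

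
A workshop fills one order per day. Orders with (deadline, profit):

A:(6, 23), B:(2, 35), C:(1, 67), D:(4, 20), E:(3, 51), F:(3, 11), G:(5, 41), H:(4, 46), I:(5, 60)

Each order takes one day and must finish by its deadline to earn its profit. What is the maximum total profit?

288

Sort by profit descending; place each in the latest free slot ≤ its deadline.
Profit order: C=67 I=60 E=51 H=46 G=41 B=35 A=23 D=20 F=11
Assign: C→slot 1, I→slot 5, E→slot 3, H→slot 4, G→slot 2, B skipped, A→slot 6, D skipped, F skipped.
Slots: [1:C] [2:G] [3:E] [4:H] [5:I] [6:A]
Profit = 67 + 41 + 51 + 46 + 60 + 23 = 288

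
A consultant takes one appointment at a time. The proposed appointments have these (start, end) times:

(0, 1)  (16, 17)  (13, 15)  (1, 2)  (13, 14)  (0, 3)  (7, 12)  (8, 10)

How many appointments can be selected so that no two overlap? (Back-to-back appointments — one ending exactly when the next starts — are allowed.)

Sort by end time and greedily take each interval whose start is ≥ the last chosen end.
By end time: (0,1), (1,2), (0,3), (8,10), (7,12), (13,14), (13,15), (16,17).
Pick (0,1); next start ≥ 1 → (1,2); next start ≥ 2 → (8,10); next start ≥ 10 → (13,14); next start ≥ 14 → (16,17).
Selected 5 appointments.

5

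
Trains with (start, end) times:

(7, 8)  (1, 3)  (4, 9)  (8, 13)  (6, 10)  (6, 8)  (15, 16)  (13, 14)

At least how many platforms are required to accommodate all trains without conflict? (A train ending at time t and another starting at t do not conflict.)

Events (time:±→running): 1:+→1 3:-→0 4:+→1 6:+→2 6:+→3 7:+→4 … peak 4.

4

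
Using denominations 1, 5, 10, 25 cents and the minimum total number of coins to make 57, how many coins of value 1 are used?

Greedy: take as many of the largest coin as possible, then repeat with the remainder.
57 − 2×25→7 − 1×5→2 − 2×1→0
Count of 1: 2

2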